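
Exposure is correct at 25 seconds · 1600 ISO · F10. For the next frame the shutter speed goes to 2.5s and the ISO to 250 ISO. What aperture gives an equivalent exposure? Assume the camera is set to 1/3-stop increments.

Shutter speed: 25 → 20 → 15 → 13 → 10 → 8 → 6 → 5 → 4 → 3.2 → 2.5 — 3 1/3 stops faster (darker).
ISO: 1600 → 1250 → 1000 → 800 → 640 → 500 → 400 → 320 → 250 — 2 2/3 stops dropped (darker).
Net change so far: 6 stops darker. Offset with the aperture: f/10 → f/9 → f/8 → f/7.1 → f/6.3 → f/5.6 → f/5 → f/4.5 → f/4 → f/3.5 → f/3.2 → f/2.8 → f/2.5 → f/2.2 → f/2 → f/1.8 → f/1.6 → f/1.4 → f/1.2.

f/1.2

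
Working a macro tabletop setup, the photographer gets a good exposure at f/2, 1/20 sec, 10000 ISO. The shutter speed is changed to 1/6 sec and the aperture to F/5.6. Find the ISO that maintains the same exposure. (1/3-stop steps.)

ISO 25600

Shutter speed: 1/20 → 1/15 → 1/13 → 1/10 → 1/8 → 1/6 — 1 2/3 stops longer (brighter).
Aperture: f/2 → f/2.2 → f/2.5 → f/2.8 → f/3.2 → f/3.5 → f/4 → f/4.5 → f/5 → f/5.6 — 3 stops smaller aperture (darker).
Net change so far: 1 1/3 stops darker. Offset with the ISO: 10000 → 12800 → 16000 → 20000 → 25600.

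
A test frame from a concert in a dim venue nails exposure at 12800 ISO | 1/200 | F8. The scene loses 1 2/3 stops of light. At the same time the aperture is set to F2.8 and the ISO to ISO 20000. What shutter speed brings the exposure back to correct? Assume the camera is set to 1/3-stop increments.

Scene light: 1 2/3 stops darker.
Aperture: f/8 → f/7.1 → f/6.3 → f/5.6 → f/5 → f/4.5 → f/4 → f/3.5 → f/3.2 → f/2.8 — 3 stops larger aperture (brighter).
ISO: 12800 → 16000 → 20000 — 2/3 stop higher (brighter).
Net so far: 2 stops brighter. Shutter speed: 1/200 → 1/250 → 1/320 → 1/400 → 1/500 → 1/640 → 1/800.

1/800s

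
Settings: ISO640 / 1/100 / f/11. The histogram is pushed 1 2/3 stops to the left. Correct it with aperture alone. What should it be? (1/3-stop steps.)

f/6.3

Underexposed by 1 2/3 stops → need 1 2/3 stops brighter.
Aperture: f/11 → f/10 → f/9 → f/8 → f/7.1 → f/6.3.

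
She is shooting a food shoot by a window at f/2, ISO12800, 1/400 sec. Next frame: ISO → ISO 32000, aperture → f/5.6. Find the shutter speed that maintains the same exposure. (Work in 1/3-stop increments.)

1/125s

ISO: 12800 → 16000 → 20000 → 25600 → 32000 — 1 1/3 stops raised (brighter).
Aperture: f/2 → f/2.2 → f/2.5 → f/2.8 → f/3.2 → f/3.5 → f/4 → f/4.5 → f/5 → f/5.6 — 3 stops narrower (darker).
Net change so far: 1 2/3 stops darker. Offset with the shutter speed: 1/400 → 1/320 → 1/250 → 1/200 → 1/160 → 1/125.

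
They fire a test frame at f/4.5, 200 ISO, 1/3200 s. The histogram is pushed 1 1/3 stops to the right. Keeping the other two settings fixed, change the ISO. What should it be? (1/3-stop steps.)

ISO 80

Overexposed by 1 1/3 stops → need 1 1/3 stops darker.
ISO: 200 → 160 → 125 → 100 → 80.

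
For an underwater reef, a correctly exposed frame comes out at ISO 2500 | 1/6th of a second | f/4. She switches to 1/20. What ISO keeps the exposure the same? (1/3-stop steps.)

ISO 8000

Shutter speed: 1/6 → 1/8 → 1/10 → 1/13 → 1/15 → 1/20 — 1 2/3 stops shorter (darker).
Need 1 2/3 stops brighter from the ISO: 2500 → 3200 → 4000 → 5000 → 6400 → 8000.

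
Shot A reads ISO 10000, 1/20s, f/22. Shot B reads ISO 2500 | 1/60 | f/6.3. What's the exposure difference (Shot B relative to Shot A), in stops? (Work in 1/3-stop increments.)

Aperture: f/22 → f/20 → f/18 → f/16 → f/14 → f/13 → f/11 → f/10 → f/9 → f/8 → f/7.1 → f/6.3 — 3 2/3 stops opened up (brighter).
Shutter speed: 1/20 → 1/25 → 1/30 → 1/40 → 1/50 → 1/60 — 1 2/3 stops shorter (darker).
ISO: 10000 → 8000 → 6400 → 5000 → 4000 → 3200 → 2500 — 2 stops lower (darker).
Net: +3 2/3 −1 2/3 −2 = 0 stops.

same exposure (0 stops)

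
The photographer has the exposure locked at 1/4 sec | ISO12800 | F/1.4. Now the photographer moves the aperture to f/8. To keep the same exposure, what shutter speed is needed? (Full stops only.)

8 s

Aperture: f/1.4 → f/2 → f/2.8 → f/4 → f/5.6 → f/8 — 5 stops stopped down (darker).
Need 5 stops brighter from the shutter speed: 1/4 → 1/2 → 1 → 2 → 4 → 8.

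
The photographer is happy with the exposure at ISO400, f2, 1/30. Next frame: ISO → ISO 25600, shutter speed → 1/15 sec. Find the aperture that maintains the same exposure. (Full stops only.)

ISO: 400 → 800 → 1600 → 3200 → 6400 → 12800 → 25600 — 6 stops higher (brighter).
Shutter speed: 1/30 → 1/15 — 1 stop longer (brighter).
Net change so far: 7 stops brighter. Offset with the aperture: f/2 → f/2.8 → f/4 → f/5.6 → f/8 → f/11 → f/16 → f/22.

f/22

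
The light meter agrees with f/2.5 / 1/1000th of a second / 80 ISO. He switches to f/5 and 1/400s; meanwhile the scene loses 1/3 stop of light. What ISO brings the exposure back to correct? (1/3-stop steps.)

ISO 160

Scene light: 1/3 stop darker.
Aperture: f/2.5 → f/2.8 → f/3.2 → f/3.5 → f/4 → f/4.5 → f/5 — 2 stops narrower (darker).
Shutter speed: 1/1000 → 1/800 → 1/640 → 1/500 → 1/400 — 1 1/3 stops slower (brighter).
Net so far: 1 stop darker. ISO: 80 → 100 → 125 → 160.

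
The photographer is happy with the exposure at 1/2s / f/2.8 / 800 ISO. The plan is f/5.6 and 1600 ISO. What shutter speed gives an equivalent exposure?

Aperture: f/2.8 → f/4 → f/5.6 — 2 stops narrower (darker).
ISO: 800 → 1600 — 1 stop raised (brighter).
Net change so far: 1 stop darker. Offset with the shutter speed: 1/2 → 1.

1 s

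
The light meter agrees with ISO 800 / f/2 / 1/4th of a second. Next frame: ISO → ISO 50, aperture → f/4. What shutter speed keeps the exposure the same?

15 s

ISO: 800 → 400 → 200 → 100 → 50 — 4 stops lower (darker).
Aperture: f/2 → f/2.8 → f/4 — 2 stops smaller aperture (darker).
Net change so far: 6 stops darker. Offset with the shutter speed: 1/4 → 1/2 → 1 → 2 → 4 → 8 → 15.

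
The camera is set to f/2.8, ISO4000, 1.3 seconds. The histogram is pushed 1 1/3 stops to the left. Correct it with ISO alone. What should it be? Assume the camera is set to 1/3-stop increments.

Underexposed by 1 1/3 stops → need 1 1/3 stops brighter.
ISO: 4000 → 5000 → 6400 → 8000 → 10000.

ISO 10000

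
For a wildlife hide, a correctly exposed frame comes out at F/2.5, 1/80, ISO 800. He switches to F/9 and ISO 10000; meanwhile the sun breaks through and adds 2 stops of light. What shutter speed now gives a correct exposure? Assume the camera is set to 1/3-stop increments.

1/320s

Scene light: 2 stops brighter.
Aperture: f/2.5 → f/2.8 → f/3.2 → f/3.5 → f/4 → f/4.5 → f/5 → f/5.6 → f/6.3 → f/7.1 → f/8 → f/9 — 3 2/3 stops stopped down (darker).
ISO: 800 → 1000 → 1250 → 1600 → 2000 → 2500 → 3200 → 4000 → 5000 → 6400 → 8000 → 10000 — 3 2/3 stops raised (brighter).
Net so far: 2 stops brighter. Shutter speed: 1/80 → 1/100 → 1/125 → 1/160 → 1/200 → 1/250 → 1/320.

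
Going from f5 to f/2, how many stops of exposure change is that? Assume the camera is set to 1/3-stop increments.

f/5 → f/4.5 → f/4 → f/3.5 → f/3.2 → f/2.8 → f/2.5 → f/2.2 → f/2 — count the steps: 8 third-stops = 2 2/3 stops.

2 2/3 stops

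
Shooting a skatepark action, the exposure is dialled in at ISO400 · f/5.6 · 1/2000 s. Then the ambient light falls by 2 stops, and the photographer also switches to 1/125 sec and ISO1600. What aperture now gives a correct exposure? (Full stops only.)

Scene light: 2 stops darker.
Shutter speed: 1/2000 → 1/1000 → 1/500 → 1/250 → 1/125 — 4 stops longer (brighter).
ISO: 400 → 800 → 1600 — 2 stops raised (brighter).
Net so far: 4 stops brighter. Aperture: f/5.6 → f/8 → f/11 → f/16 → f/22.

f/22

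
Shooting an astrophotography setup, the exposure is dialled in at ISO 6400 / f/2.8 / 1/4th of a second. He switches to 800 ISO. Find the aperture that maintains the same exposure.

ISO: 6400 → 3200 → 1600 → 800 — 3 stops dropped (darker).
Need 3 stops brighter from the aperture: f/2.8 → f/2 → f/1.4 → f/1.0.

f/1.0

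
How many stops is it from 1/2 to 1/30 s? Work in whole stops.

1/2 → 1/4 → 1/8 → 1/15 → 1/30 — count the steps: 4 stops.

4 stops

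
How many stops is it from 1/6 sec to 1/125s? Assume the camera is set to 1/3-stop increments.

1/6 → 1/8 → 1/10 → 1/13 → 1/15 → 1/20 → 1/25 → 1/30 → 1/40 → 1/50 → 1/60 → 1/80 → 1/100 → 1/125 — count the steps: 13 third-stops = 4 1/3 stops.

4 1/3 stops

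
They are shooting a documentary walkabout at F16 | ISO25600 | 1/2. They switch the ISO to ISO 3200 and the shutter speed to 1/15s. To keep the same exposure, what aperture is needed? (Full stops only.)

f/2

ISO: 25600 → 12800 → 6400 → 3200 — 3 stops dropped (darker).
Shutter speed: 1/2 → 1/4 → 1/8 → 1/15 — 3 stops faster (darker).
Net change so far: 6 stops darker. Offset with the aperture: f/16 → f/11 → f/8 → f/5.6 → f/4 → f/2.8 → f/2.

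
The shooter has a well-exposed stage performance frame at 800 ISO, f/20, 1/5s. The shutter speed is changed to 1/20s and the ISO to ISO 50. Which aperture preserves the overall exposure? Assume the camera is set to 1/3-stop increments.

f/2.5

Shutter speed: 1/5 → 1/6 → 1/8 → 1/10 → 1/13 → 1/15 → 1/20 — 2 stops faster (darker).
ISO: 800 → 640 → 500 → 400 → 320 → 250 → 200 → 160 → 125 → 100 → 80 → 64 → 50 — 4 stops lower (darker).
Net change so far: 6 stops darker. Offset with the aperture: f/20 → f/18 → f/16 → f/14 → f/13 → f/11 → f/10 → f/9 → f/8 → f/7.1 → f/6.3 → f/5.6 → f/5 → f/4.5 → f/4 → f/3.5 → f/3.2 → f/2.8 → f/2.5.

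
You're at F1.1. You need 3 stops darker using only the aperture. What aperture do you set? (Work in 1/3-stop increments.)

Aperture: f/1.1 → f/1.2 → f/1.4 → f/1.6 → f/1.8 → f/2 → f/2.2 → f/2.5 → f/2.8 → f/3.2 — 3 stops narrower (darker).

f/3.2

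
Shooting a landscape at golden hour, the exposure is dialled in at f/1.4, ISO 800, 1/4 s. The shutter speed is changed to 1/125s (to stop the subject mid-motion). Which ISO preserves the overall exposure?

Shutter speed: 1/4 → 1/8 → 1/15 → 1/30 → 1/60 → 1/125 — 5 stops faster (darker).
Need 5 stops brighter from the ISO: 800 → 1600 → 3200 → 6400 → 12800 → 25600.

ISO 25600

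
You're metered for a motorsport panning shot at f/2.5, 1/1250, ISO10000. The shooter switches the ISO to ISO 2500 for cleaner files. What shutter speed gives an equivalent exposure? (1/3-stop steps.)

1/320s

ISO: 10000 → 8000 → 6400 → 5000 → 4000 → 3200 → 2500 — 2 stops lower (darker).
Need 2 stops brighter from the shutter speed: 1/1250 → 1/1000 → 1/800 → 1/640 → 1/500 → 1/400 → 1/320.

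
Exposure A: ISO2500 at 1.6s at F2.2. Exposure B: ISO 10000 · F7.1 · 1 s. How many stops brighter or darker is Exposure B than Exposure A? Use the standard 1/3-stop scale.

2 stops darker

Aperture: f/2.2 → f/2.5 → f/2.8 → f/3.2 → f/3.5 → f/4 → f/4.5 → f/5 → f/5.6 → f/6.3 → f/7.1 — 3 1/3 stops narrower (darker).
Shutter speed: 1.6 → 1.3 → 1 — 2/3 stop faster (darker).
ISO: 2500 → 3200 → 4000 → 5000 → 6400 → 8000 → 10000 — 2 stops raised (brighter).
Net: −3 1/3 −2/3 +2 = −2 stops.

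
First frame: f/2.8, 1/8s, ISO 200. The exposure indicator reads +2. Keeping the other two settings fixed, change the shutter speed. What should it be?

Overexposed by 2 stops → need 2 stops darker.
Shutter speed: 1/8 → 1/15 → 1/30.

1/30s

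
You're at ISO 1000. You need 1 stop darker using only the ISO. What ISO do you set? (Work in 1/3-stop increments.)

ISO 500

ISO: 1000 → 800 → 640 → 500 — 1 stop lower (darker).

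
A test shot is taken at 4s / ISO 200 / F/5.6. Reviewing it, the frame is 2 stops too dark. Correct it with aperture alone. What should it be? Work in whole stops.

Underexposed by 2 stops → need 2 stops brighter.
Aperture: f/5.6 → f/4 → f/2.8.

f/2.8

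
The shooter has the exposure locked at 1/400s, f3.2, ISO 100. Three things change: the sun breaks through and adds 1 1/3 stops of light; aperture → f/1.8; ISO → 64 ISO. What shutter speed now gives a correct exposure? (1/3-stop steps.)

Scene light: 1 1/3 stops brighter.
Aperture: f/3.2 → f/2.8 → f/2.5 → f/2.2 → f/2 → f/1.8 — 1 2/3 stops opened up (brighter).
ISO: 100 → 80 → 64 — 2/3 stop dropped (darker).
Net so far: 2 1/3 stops brighter. Shutter speed: 1/400 → 1/500 → 1/640 → 1/800 → 1/1000 → 1/1250 → 1/1600 → 1/2000.

1/2000s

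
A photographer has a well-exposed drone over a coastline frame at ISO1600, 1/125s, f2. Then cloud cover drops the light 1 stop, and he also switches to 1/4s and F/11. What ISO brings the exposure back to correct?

ISO 3200

Scene light: 1 stop darker.
Shutter speed: 1/125 → 1/60 → 1/30 → 1/15 → 1/8 → 1/4 — 5 stops longer (brighter).
Aperture: f/2 → f/2.8 → f/4 → f/5.6 → f/8 → f/11 — 5 stops stopped down (darker).
Net so far: 1 stop darker. ISO: 1600 → 3200.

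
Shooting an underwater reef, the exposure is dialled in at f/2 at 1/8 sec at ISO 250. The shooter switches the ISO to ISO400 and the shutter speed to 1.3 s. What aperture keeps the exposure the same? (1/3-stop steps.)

f/8

ISO: 250 → 320 → 400 — 2/3 stop higher (brighter).
Shutter speed: 1/8 → 1/6 → 1/5 → 1/4 → 0.3 → 0.4 → 0.5 → 0.6 → 0.8 → 1 → 1.3 — 3 1/3 stops longer (brighter).
Net change so far: 4 stops brighter. Offset with the aperture: f/2 → f/2.2 → f/2.5 → f/2.8 → f/3.2 → f/3.5 → f/4 → f/4.5 → f/5 → f/5.6 → f/6.3 → f/7.1 → f/8.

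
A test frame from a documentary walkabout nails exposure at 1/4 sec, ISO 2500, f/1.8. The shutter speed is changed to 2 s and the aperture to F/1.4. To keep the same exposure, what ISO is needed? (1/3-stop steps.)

Shutter speed: 1/4 → 0.3 → 0.4 → 0.5 → 0.6 → 0.8 → 1 → 1.3 → 1.6 → 2 — 3 stops slower (brighter).
Aperture: f/1.8 → f/1.6 → f/1.4 — 2/3 stop wider (brighter).
Net change so far: 3 2/3 stops brighter. Offset with the ISO: 2500 → 2000 → 1600 → 1250 → 1000 → 800 → 640 → 500 → 400 → 320 → 250 → 200.

ISO 200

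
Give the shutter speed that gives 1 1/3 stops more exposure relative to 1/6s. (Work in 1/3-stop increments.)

Shutter speed: 1/6 → 1/5 → 1/4 → 0.3 → 0.4 — 1 1/3 stops longer (brighter).

0.4 s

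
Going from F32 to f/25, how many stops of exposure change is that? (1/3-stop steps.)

2/3 stop

f/32 → f/29 → f/25 — count the steps: 2 third-stops = 2/3 stop.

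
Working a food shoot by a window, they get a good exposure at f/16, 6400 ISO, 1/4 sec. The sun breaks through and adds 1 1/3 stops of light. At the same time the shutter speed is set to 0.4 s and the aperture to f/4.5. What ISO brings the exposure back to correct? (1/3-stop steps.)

Scene light: 1 1/3 stops brighter.
Shutter speed: 1/4 → 0.3 → 0.4 — 2/3 stop longer (brighter).
Aperture: f/16 → f/14 → f/13 → f/11 → f/10 → f/9 → f/8 → f/7.1 → f/6.3 → f/5.6 → f/5 → f/4.5 — 3 2/3 stops larger aperture (brighter).
Net so far: 5 2/3 stops brighter. ISO: 6400 → 5000 → 4000 → 3200 → 2500 → 2000 → 1600 → 1250 → 1000 → 800 → 640 → 500 → 400 → 320 → 250 → 200 → 160 → 125.

ISO 125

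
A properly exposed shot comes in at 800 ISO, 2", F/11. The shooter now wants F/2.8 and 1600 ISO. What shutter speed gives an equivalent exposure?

1/15s

Aperture: f/11 → f/8 → f/5.6 → f/4 → f/2.8 — 4 stops opened up (brighter).
ISO: 800 → 1600 — 1 stop higher (brighter).
Net change so far: 5 stops brighter. Offset with the shutter speed: 2 → 1 → 1/2 → 1/4 → 1/8 → 1/15.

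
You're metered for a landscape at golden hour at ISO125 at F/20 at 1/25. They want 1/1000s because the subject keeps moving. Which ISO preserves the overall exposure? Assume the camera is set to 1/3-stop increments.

ISO 5000

Shutter speed: 1/25 → 1/30 → 1/40 → 1/50 → 1/60 → 1/80 → 1/100 → 1/125 → 1/160 → 1/200 → 1/250 → 1/320 → 1/400 → 1/500 → 1/640 → 1/800 → 1/1000 — 5 1/3 stops shorter (darker).
Need 5 1/3 stops brighter from the ISO: 125 → 160 → 200 → 250 → 320 → 400 → 500 → 640 → 800 → 1000 → 1250 → 1600 → 2000 → 2500 → 3200 → 4000 → 5000.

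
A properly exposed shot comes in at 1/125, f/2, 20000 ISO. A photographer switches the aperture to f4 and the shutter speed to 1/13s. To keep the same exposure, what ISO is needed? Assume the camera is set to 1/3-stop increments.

Aperture: f/2 → f/2.2 → f/2.5 → f/2.8 → f/3.2 → f/3.5 → f/4 — 2 stops narrower (darker).
Shutter speed: 1/125 → 1/100 → 1/80 → 1/60 → 1/50 → 1/40 → 1/30 → 1/25 → 1/20 → 1/15 → 1/13 — 3 1/3 stops slower (brighter).
Net change so far: 1 1/3 stops brighter. Offset with the ISO: 20000 → 16000 → 12800 → 10000 → 8000.

ISO 8000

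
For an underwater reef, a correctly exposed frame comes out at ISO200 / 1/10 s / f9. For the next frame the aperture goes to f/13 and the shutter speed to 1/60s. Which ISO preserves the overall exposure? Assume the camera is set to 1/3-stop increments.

ISO 2500

Aperture: f/9 → f/10 → f/11 → f/13 — 1 stop narrower (darker).
Shutter speed: 1/10 → 1/13 → 1/15 → 1/20 → 1/25 → 1/30 → 1/40 → 1/50 → 1/60 — 2 2/3 stops faster (darker).
Net change so far: 3 2/3 stops darker. Offset with the ISO: 200 → 250 → 320 → 400 → 500 → 640 → 800 → 1000 → 1250 → 1600 → 2000 → 2500.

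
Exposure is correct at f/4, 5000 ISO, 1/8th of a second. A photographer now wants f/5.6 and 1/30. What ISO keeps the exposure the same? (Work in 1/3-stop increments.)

ISO 40000

Aperture: f/4 → f/4.5 → f/5 → f/5.6 — 1 stop smaller aperture (darker).
Shutter speed: 1/8 → 1/10 → 1/13 → 1/15 → 1/20 → 1/25 → 1/30 — 2 stops shorter (darker).
Net change so far: 3 stops darker. Offset with the ISO: 5000 → 6400 → 8000 → 10000 → 12800 → 16000 → 20000 → 25600 → 32000 → 40000.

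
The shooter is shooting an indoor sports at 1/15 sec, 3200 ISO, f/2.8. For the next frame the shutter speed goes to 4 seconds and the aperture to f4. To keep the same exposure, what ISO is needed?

ISO 100

Shutter speed: 1/15 → 1/8 → 1/4 → 1/2 → 1 → 2 → 4 — 6 stops longer (brighter).
Aperture: f/2.8 → f/4 — 1 stop smaller aperture (darker).
Net change so far: 5 stops brighter. Offset with the ISO: 3200 → 1600 → 800 → 400 → 200 → 100.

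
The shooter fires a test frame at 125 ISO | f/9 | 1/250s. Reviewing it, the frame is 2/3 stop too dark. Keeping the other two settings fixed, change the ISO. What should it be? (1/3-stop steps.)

ISO 200

Underexposed by 2/3 stop → need 2/3 stop brighter.
ISO: 125 → 160 → 200.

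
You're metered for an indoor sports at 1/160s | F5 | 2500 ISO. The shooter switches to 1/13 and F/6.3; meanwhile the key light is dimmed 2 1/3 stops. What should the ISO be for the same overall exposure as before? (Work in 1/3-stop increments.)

Scene light: 2 1/3 stops darker.
Shutter speed: 1/160 → 1/125 → 1/100 → 1/80 → 1/60 → 1/50 → 1/40 → 1/30 → 1/25 → 1/20 → 1/15 → 1/13 — 3 2/3 stops slower (brighter).
Aperture: f/5 → f/5.6 → f/6.3 — 2/3 stop narrower (darker).
Net so far: 2/3 stop brighter. ISO: 2500 → 2000 → 1600.

ISO 1600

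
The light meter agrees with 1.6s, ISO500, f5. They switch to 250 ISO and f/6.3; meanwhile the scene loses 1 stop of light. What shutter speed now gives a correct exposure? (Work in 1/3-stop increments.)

Scene light: 1 stop darker.
ISO: 500 → 400 → 320 → 250 — 1 stop lower (darker).
Aperture: f/5 → f/5.6 → f/6.3 — 2/3 stop stopped down (darker).
Net so far: 2 2/3 stops darker. Shutter speed: 1.6 → 2 → 2.5 → 3.2 → 4 → 5 → 6 → 8 → 10.

10 s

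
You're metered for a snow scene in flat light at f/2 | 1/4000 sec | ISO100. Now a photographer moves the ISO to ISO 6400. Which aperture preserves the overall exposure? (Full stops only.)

ISO: 100 → 200 → 400 → 800 → 1600 → 3200 → 6400 — 6 stops higher (brighter).
Need 6 stops darker from the aperture: f/2 → f/2.8 → f/4 → f/5.6 → f/8 → f/11 → f/16.

f/16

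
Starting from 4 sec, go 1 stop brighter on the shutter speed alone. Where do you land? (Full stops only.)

Shutter speed: 4 → 8 — 1 stop slower (brighter).

8 s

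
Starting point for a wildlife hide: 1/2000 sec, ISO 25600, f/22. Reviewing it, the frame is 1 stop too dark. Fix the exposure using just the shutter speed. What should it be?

1/1000s

Underexposed by 1 stop → need 1 stop brighter.
Shutter speed: 1/2000 → 1/1000.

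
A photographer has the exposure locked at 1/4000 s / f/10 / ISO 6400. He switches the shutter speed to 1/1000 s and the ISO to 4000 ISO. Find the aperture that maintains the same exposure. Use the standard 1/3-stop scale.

f/16

Shutter speed: 1/4000 → 1/3200 → 1/2500 → 1/2000 → 1/1600 → 1/1250 → 1/1000 — 2 stops slower (brighter).
ISO: 6400 → 5000 → 4000 — 2/3 stop dropped (darker).
Net change so far: 1 1/3 stops brighter. Offset with the aperture: f/10 → f/11 → f/13 → f/14 → f/16.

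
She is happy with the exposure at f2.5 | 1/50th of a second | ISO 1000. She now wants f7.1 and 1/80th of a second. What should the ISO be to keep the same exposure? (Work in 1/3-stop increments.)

Aperture: f/2.5 → f/2.8 → f/3.2 → f/3.5 → f/4 → f/4.5 → f/5 → f/5.6 → f/6.3 → f/7.1 — 3 stops smaller aperture (darker).
Shutter speed: 1/50 → 1/60 → 1/80 — 2/3 stop faster (darker).
Net change so far: 3 2/3 stops darker. Offset with the ISO: 1000 → 1250 → 1600 → 2000 → 2500 → 3200 → 4000 → 5000 → 6400 → 8000 → 10000 → 12800.

ISO 12800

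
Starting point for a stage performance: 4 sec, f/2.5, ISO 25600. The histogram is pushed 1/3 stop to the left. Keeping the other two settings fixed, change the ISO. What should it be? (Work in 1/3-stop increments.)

ISO 32000

Underexposed by 1/3 stop → need 1/3 stop brighter.
ISO: 25600 → 32000.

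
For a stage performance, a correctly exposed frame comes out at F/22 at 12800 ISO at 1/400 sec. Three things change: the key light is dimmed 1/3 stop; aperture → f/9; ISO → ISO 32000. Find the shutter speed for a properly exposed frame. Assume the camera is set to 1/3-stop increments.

Scene light: 1/3 stop darker.
Aperture: f/22 → f/20 → f/18 → f/16 → f/14 → f/13 → f/11 → f/10 → f/9 — 2 2/3 stops larger aperture (brighter).
ISO: 12800 → 16000 → 20000 → 25600 → 32000 — 1 1/3 stops raised (brighter).
Net so far: 3 2/3 stops brighter. Shutter speed: 1/400 → 1/500 → 1/640 → 1/800 → 1/1000 → 1/1250 → 1/1600 → 1/2000 → 1/2500 → 1/3200 → 1/4000 → 1/5000.

1/5000s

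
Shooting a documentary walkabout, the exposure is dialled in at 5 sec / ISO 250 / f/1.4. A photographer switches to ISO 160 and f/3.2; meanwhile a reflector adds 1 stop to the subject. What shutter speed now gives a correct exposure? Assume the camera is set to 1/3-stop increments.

20 s

Scene light: 1 stop brighter.
ISO: 250 → 200 → 160 — 2/3 stop lower (darker).
Aperture: f/1.4 → f/1.6 → f/1.8 → f/2 → f/2.2 → f/2.5 → f/2.8 → f/3.2 — 2 1/3 stops stopped down (darker).
Net so far: 2 stops darker. Shutter speed: 5 → 6 → 8 → 10 → 13 → 15 → 20.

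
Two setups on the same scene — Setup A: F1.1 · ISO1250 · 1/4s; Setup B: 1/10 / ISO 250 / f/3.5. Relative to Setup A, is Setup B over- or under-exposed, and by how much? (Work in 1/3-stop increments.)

Aperture: f/1.1 → f/1.2 → f/1.4 → f/1.6 → f/1.8 → f/2 → f/2.2 → f/2.5 → f/2.8 → f/3.2 → f/3.5 — 3 1/3 stops narrower (darker).
Shutter speed: 1/4 → 1/5 → 1/6 → 1/8 → 1/10 — 1 1/3 stops faster (darker).
ISO: 1250 → 1000 → 800 → 640 → 500 → 400 → 320 → 250 — 2 1/3 stops dropped (darker).
Net: −3 1/3 −1 1/3 −2 1/3 = −7 stops.

7 stops darker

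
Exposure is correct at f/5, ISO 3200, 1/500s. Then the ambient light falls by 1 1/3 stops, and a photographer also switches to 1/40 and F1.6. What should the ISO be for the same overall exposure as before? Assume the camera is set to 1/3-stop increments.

ISO 64

Scene light: 1 1/3 stops darker.
Shutter speed: 1/500 → 1/400 → 1/320 → 1/250 → 1/200 → 1/160 → 1/125 → 1/100 → 1/80 → 1/60 → 1/50 → 1/40 — 3 2/3 stops slower (brighter).
Aperture: f/5 → f/4.5 → f/4 → f/3.5 → f/3.2 → f/2.8 → f/2.5 → f/2.2 → f/2 → f/1.8 → f/1.6 — 3 1/3 stops wider (brighter).
Net so far: 5 2/3 stops brighter. ISO: 3200 → 2500 → 2000 → 1600 → 1250 → 1000 → 800 → 640 → 500 → 400 → 320 → 250 → 200 → 160 → 125 → 100 → 80 → 64.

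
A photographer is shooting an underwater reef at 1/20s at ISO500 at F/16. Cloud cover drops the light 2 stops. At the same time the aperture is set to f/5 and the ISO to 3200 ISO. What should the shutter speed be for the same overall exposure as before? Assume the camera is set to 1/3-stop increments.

Scene light: 2 stops darker.
Aperture: f/16 → f/14 → f/13 → f/11 → f/10 → f/9 → f/8 → f/7.1 → f/6.3 → f/5.6 → f/5 — 3 1/3 stops opened up (brighter).
ISO: 500 → 640 → 800 → 1000 → 1250 → 1600 → 2000 → 2500 → 3200 — 2 2/3 stops raised (brighter).
Net so far: 4 stops brighter. Shutter speed: 1/20 → 1/25 → 1/30 → 1/40 → 1/50 → 1/60 → 1/80 → 1/100 → 1/125 → 1/160 → 1/200 → 1/250 → 1/320.

1/320s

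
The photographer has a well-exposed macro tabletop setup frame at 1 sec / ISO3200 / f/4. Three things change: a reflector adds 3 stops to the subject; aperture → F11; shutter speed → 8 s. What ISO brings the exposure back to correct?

ISO 400

Scene light: 3 stops brighter.
Aperture: f/4 → f/5.6 → f/8 → f/11 — 3 stops stopped down (darker).
Shutter speed: 1 → 2 → 4 → 8 — 3 stops slower (brighter).
Net so far: 3 stops brighter. ISO: 3200 → 1600 → 800 → 400.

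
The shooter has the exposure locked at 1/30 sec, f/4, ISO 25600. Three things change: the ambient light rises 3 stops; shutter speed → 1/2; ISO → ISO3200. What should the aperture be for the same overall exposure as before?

f/16

Scene light: 3 stops brighter.
Shutter speed: 1/30 → 1/15 → 1/8 → 1/4 → 1/2 — 4 stops slower (brighter).
ISO: 25600 → 12800 → 6400 → 3200 — 3 stops lower (darker).
Net so far: 4 stops brighter. Aperture: f/4 → f/5.6 → f/8 → f/11 → f/16.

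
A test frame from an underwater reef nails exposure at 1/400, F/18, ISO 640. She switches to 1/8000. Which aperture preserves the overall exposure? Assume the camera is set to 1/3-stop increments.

Shutter speed: 1/400 → 1/500 → 1/640 → 1/800 → 1/1000 → 1/1250 → 1/1600 → 1/2000 → 1/2500 → 1/3200 → 1/4000 → 1/5000 → 1/6400 → 1/8000 — 4 1/3 stops shorter (darker).
Need 4 1/3 stops brighter from the aperture: f/18 → f/16 → f/14 → f/13 → f/11 → f/10 → f/9 → f/8 → f/7.1 → f/6.3 → f/5.6 → f/5 → f/4.5 → f/4.

f/4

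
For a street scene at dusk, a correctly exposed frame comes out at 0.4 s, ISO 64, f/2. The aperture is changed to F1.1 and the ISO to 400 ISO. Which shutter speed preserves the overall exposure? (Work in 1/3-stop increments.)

Aperture: f/2 → f/1.8 → f/1.6 → f/1.4 → f/1.2 → f/1.1 — 1 2/3 stops larger aperture (brighter).
ISO: 64 → 80 → 100 → 125 → 160 → 200 → 250 → 320 → 400 — 2 2/3 stops higher (brighter).
Net change so far: 4 1/3 stops brighter. Offset with the shutter speed: 0.4 → 0.3 → 1/4 → 1/5 → 1/6 → 1/8 → 1/10 → 1/13 → 1/15 → 1/20 → 1/25 → 1/30 → 1/40 → 1/50.

1/50s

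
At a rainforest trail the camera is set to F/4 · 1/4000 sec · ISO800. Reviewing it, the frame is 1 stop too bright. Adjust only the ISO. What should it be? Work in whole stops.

ISO 400

Overexposed by 1 stop → need 1 stop darker.
ISO: 800 → 400.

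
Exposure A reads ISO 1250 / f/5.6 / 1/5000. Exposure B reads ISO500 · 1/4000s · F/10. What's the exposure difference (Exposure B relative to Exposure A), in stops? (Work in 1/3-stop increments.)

Aperture: f/5.6 → f/6.3 → f/7.1 → f/8 → f/9 → f/10 — 1 2/3 stops smaller aperture (darker).
Shutter speed: 1/5000 → 1/4000 — 1/3 stop slower (brighter).
ISO: 1250 → 1000 → 800 → 640 → 500 — 1 1/3 stops dropped (darker).
Net: −1 2/3 +1/3 −1 1/3 = −2 2/3 stops.

2 2/3 stops darker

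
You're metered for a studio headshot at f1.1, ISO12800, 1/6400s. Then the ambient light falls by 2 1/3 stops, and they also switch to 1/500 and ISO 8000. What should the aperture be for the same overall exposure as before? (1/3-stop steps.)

f/1.4

Scene light: 2 1/3 stops darker.
Shutter speed: 1/6400 → 1/5000 → 1/4000 → 1/3200 → 1/2500 → 1/2000 → 1/1600 → 1/1250 → 1/1000 → 1/800 → 1/640 → 1/500 — 3 2/3 stops slower (brighter).
ISO: 12800 → 10000 → 8000 — 2/3 stop dropped (darker).
Net so far: 2/3 stop brighter. Aperture: f/1.1 → f/1.2 → f/1.4.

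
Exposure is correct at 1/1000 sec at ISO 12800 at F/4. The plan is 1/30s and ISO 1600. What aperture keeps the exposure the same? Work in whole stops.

f/8

Shutter speed: 1/1000 → 1/500 → 1/250 → 1/125 → 1/60 → 1/30 — 5 stops longer (brighter).
ISO: 12800 → 6400 → 3200 → 1600 — 3 stops lower (darker).
Net change so far: 2 stops brighter. Offset with the aperture: f/4 → f/5.6 → f/8.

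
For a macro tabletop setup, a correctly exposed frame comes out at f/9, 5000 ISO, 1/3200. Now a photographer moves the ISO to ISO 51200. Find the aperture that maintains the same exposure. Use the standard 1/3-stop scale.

ISO: 5000 → 6400 → 8000 → 10000 → 12800 → 16000 → 20000 → 25600 → 32000 → 40000 → 51200 — 3 1/3 stops raised (brighter).
Need 3 1/3 stops darker from the aperture: f/9 → f/10 → f/11 → f/13 → f/14 → f/16 → f/18 → f/20 → f/22 → f/25 → f/29.

f/29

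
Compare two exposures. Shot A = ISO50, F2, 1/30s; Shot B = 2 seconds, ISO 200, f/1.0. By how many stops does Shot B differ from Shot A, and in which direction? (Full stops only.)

Aperture: f/2 → f/1.4 → f/1.0 — 2 stops opened up (brighter).
Shutter speed: 1/30 → 1/15 → 1/8 → 1/4 → 1/2 → 1 → 2 — 6 stops longer (brighter).
ISO: 50 → 100 → 200 — 2 stops raised (brighter).
Net: +2 +6 +2 = +10 stops.

10 stops brighter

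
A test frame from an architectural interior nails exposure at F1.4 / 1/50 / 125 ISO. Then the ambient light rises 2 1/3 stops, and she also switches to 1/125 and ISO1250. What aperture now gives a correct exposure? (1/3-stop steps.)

f/6.3

Scene light: 2 1/3 stops brighter.
Shutter speed: 1/50 → 1/60 → 1/80 → 1/100 → 1/125 — 1 1/3 stops shorter (darker).
ISO: 125 → 160 → 200 → 250 → 320 → 400 → 500 → 640 → 800 → 1000 → 1250 — 3 1/3 stops raised (brighter).
Net so far: 4 1/3 stops brighter. Aperture: f/1.4 → f/1.6 → f/1.8 → f/2 → f/2.2 → f/2.5 → f/2.8 → f/3.2 → f/3.5 → f/4 → f/4.5 → f/5 → f/5.6 → f/6.3.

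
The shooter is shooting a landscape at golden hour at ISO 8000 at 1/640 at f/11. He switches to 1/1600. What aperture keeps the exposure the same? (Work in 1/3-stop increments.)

f/7.1

Shutter speed: 1/640 → 1/800 → 1/1000 → 1/1250 → 1/1600 — 1 1/3 stops faster (darker).
Need 1 1/3 stops brighter from the aperture: f/11 → f/10 → f/9 → f/8 → f/7.1.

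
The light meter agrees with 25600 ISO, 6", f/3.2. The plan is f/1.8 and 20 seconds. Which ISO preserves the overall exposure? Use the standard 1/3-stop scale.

Aperture: f/3.2 → f/2.8 → f/2.5 → f/2.2 → f/2 → f/1.8 — 1 2/3 stops opened up (brighter).
Shutter speed: 6 → 8 → 10 → 13 → 15 → 20 — 1 2/3 stops longer (brighter).
Net change so far: 3 1/3 stops brighter. Offset with the ISO: 25600 → 20000 → 16000 → 12800 → 10000 → 8000 → 6400 → 5000 → 4000 → 3200 → 2500.

ISO 2500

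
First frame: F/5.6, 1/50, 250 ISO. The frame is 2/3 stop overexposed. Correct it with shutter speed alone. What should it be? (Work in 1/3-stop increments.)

1/80s

Overexposed by 2/3 stop → need 2/3 stop darker.
Shutter speed: 1/50 → 1/60 → 1/80.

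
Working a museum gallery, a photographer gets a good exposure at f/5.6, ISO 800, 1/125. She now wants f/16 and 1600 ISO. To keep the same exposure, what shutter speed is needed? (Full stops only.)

1/30s

Aperture: f/5.6 → f/8 → f/11 → f/16 — 3 stops smaller aperture (darker).
ISO: 800 → 1600 — 1 stop higher (brighter).
Net change so far: 2 stops darker. Offset with the shutter speed: 1/125 → 1/60 → 1/30.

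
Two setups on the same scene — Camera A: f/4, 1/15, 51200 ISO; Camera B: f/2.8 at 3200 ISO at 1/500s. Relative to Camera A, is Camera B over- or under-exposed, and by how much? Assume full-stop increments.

Aperture: f/4 → f/2.8 — 1 stop opened up (brighter).
Shutter speed: 1/15 → 1/30 → 1/60 → 1/125 → 1/250 → 1/500 — 5 stops shorter (darker).
ISO: 51200 → 25600 → 12800 → 6400 → 3200 — 4 stops lower (darker).
Net: +1 −5 −4 = −8 stops.

8 stops darker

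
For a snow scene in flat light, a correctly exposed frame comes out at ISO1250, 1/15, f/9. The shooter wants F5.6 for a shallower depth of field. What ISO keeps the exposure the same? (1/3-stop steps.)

Aperture: f/9 → f/8 → f/7.1 → f/6.3 → f/5.6 — 1 1/3 stops larger aperture (brighter).
Need 1 1/3 stops darker from the ISO: 1250 → 1000 → 800 → 640 → 500.

ISO 500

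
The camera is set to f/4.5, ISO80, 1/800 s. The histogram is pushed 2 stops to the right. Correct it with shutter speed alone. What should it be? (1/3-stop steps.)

1/3200s

Overexposed by 2 stops → need 2 stops darker.
Shutter speed: 1/800 → 1/1000 → 1/1250 → 1/1600 → 1/2000 → 1/2500 → 1/3200.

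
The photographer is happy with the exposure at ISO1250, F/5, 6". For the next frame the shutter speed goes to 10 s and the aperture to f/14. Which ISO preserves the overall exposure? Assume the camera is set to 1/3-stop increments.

Shutter speed: 6 → 8 → 10 — 2/3 stop slower (brighter).
Aperture: f/5 → f/5.6 → f/6.3 → f/7.1 → f/8 → f/9 → f/10 → f/11 → f/13 → f/14 — 3 stops narrower (darker).
Net change so far: 2 1/3 stops darker. Offset with the ISO: 1250 → 1600 → 2000 → 2500 → 3200 → 4000 → 5000 → 6400.

ISO 6400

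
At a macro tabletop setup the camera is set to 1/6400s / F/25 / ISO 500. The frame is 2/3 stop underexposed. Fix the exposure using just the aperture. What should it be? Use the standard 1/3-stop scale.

Underexposed by 2/3 stop → need 2/3 stop brighter.
Aperture: f/25 → f/22 → f/20.

f/20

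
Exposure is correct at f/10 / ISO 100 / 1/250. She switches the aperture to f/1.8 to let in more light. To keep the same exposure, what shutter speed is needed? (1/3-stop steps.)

1/8000s

Aperture: f/10 → f/9 → f/8 → f/7.1 → f/6.3 → f/5.6 → f/5 → f/4.5 → f/4 → f/3.5 → f/3.2 → f/2.8 → f/2.5 → f/2.2 → f/2 → f/1.8 — 5 stops larger aperture (brighter).
Need 5 stops darker from the shutter speed: 1/250 → 1/320 → 1/400 → 1/500 → 1/640 → 1/800 → 1/1000 → 1/1250 → 1/1600 → 1/2000 → 1/2500 → 1/3200 → 1/4000 → 1/5000 → 1/6400 → 1/8000.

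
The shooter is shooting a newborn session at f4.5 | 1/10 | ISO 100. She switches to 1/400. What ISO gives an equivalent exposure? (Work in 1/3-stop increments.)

ISO 4000

Shutter speed: 1/10 → 1/13 → 1/15 → 1/20 → 1/25 → 1/30 → 1/40 → 1/50 → 1/60 → 1/80 → 1/100 → 1/125 → 1/160 → 1/200 → 1/250 → 1/320 → 1/400 — 5 1/3 stops shorter (darker).
Need 5 1/3 stops brighter from the ISO: 100 → 125 → 160 → 200 → 250 → 320 → 400 → 500 → 640 → 800 → 1000 → 1250 → 1600 → 2000 → 2500 → 3200 → 4000.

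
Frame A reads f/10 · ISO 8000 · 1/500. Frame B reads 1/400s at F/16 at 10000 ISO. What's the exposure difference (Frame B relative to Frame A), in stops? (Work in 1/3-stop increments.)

2/3 stop darker

Aperture: f/10 → f/11 → f/13 → f/14 → f/16 — 1 1/3 stops stopped down (darker).
Shutter speed: 1/500 → 1/400 — 1/3 stop slower (brighter).
ISO: 8000 → 10000 — 1/3 stop raised (brighter).
Net: −1 1/3 +1/3 +1/3 = −2/3 stops.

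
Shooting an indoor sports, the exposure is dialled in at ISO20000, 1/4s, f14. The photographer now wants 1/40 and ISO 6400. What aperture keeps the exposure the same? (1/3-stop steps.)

Shutter speed: 1/4 → 1/5 → 1/6 → 1/8 → 1/10 → 1/13 → 1/15 → 1/20 → 1/25 → 1/30 → 1/40 — 3 1/3 stops faster (darker).
ISO: 20000 → 16000 → 12800 → 10000 → 8000 → 6400 — 1 2/3 stops lower (darker).
Net change so far: 5 stops darker. Offset with the aperture: f/14 → f/13 → f/11 → f/10 → f/9 → f/8 → f/7.1 → f/6.3 → f/5.6 → f/5 → f/4.5 → f/4 → f/3.5 → f/3.2 → f/2.8 → f/2.5.

f/2.5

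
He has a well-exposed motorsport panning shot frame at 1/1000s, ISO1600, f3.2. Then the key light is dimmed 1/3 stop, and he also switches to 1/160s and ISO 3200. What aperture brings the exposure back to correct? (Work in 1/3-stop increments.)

f/10

Scene light: 1/3 stop darker.
Shutter speed: 1/1000 → 1/800 → 1/640 → 1/500 → 1/400 → 1/320 → 1/250 → 1/200 → 1/160 — 2 2/3 stops longer (brighter).
ISO: 1600 → 2000 → 2500 → 3200 — 1 stop raised (brighter).
Net so far: 3 1/3 stops brighter. Aperture: f/3.2 → f/3.5 → f/4 → f/4.5 → f/5 → f/5.6 → f/6.3 → f/7.1 → f/8 → f/9 → f/10.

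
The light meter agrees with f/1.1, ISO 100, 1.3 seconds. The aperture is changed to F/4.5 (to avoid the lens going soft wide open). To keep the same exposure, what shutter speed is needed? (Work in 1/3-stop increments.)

20 s

Aperture: f/1.1 → f/1.2 → f/1.4 → f/1.6 → f/1.8 → f/2 → f/2.2 → f/2.5 → f/2.8 → f/3.2 → f/3.5 → f/4 → f/4.5 — 4 stops smaller aperture (darker).
Need 4 stops brighter from the shutter speed: 1.3 → 1.6 → 2 → 2.5 → 3.2 → 4 → 5 → 6 → 8 → 10 → 13 → 15 → 20.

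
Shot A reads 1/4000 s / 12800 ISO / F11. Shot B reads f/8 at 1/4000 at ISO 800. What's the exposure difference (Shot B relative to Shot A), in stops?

3 stops darker

Aperture: f/11 → f/8 — 1 stop opened up (brighter).
Shutter speed: unchanged.
ISO: 12800 → 6400 → 3200 → 1600 → 800 — 4 stops lower (darker).
Net: +1 −4 = −3 stops.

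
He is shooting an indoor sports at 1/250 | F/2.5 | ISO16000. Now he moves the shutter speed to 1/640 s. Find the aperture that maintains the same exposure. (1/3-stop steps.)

f/1.6

Shutter speed: 1/250 → 1/320 → 1/400 → 1/500 → 1/640 — 1 1/3 stops faster (darker).
Need 1 1/3 stops brighter from the aperture: f/2.5 → f/2.2 → f/2 → f/1.8 → f/1.6.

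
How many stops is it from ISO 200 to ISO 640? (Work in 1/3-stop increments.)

1 2/3 stops

200 → 250 → 320 → 400 → 500 → 640 — count the steps: 5 third-stops = 1 2/3 stops.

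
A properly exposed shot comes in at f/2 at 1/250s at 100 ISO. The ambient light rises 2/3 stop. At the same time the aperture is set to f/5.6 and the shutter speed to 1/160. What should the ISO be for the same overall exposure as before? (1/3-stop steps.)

Scene light: 2/3 stop brighter.
Aperture: f/2 → f/2.2 → f/2.5 → f/2.8 → f/3.2 → f/3.5 → f/4 → f/4.5 → f/5 → f/5.6 — 3 stops narrower (darker).
Shutter speed: 1/250 → 1/200 → 1/160 — 2/3 stop slower (brighter).
Net so far: 1 2/3 stops darker. ISO: 100 → 125 → 160 → 200 → 250 → 320.

ISO 320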